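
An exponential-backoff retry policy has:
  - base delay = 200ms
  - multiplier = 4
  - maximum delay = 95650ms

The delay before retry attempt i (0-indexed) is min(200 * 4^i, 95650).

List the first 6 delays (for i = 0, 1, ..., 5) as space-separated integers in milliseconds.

Computing each delay:
  i=0: min(200*4^0, 95650) = 200
  i=1: min(200*4^1, 95650) = 800
  i=2: min(200*4^2, 95650) = 3200
  i=3: min(200*4^3, 95650) = 12800
  i=4: min(200*4^4, 95650) = 51200
  i=5: min(200*4^5, 95650) = 95650

Answer: 200 800 3200 12800 51200 95650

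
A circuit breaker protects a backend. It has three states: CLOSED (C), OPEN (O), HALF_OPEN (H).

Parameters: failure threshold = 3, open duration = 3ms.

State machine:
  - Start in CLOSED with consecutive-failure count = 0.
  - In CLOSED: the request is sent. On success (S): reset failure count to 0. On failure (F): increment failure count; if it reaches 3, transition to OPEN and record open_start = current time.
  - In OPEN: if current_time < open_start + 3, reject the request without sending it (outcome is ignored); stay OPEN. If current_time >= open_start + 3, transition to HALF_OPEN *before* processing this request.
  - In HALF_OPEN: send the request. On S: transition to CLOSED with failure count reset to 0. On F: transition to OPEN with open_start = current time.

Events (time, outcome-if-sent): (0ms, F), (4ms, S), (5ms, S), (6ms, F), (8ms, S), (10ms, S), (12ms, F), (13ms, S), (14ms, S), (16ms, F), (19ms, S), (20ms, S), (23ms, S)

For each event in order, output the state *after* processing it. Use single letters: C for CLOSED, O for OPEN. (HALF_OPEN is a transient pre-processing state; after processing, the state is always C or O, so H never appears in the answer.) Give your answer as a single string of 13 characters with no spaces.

Answer: CCCCCCCCCCCCC

Derivation:
State after each event:
  event#1 t=0ms outcome=F: state=CLOSED
  event#2 t=4ms outcome=S: state=CLOSED
  event#3 t=5ms outcome=S: state=CLOSED
  event#4 t=6ms outcome=F: state=CLOSED
  event#5 t=8ms outcome=S: state=CLOSED
  event#6 t=10ms outcome=S: state=CLOSED
  event#7 t=12ms outcome=F: state=CLOSED
  event#8 t=13ms outcome=S: state=CLOSED
  event#9 t=14ms outcome=S: state=CLOSED
  event#10 t=16ms outcome=F: state=CLOSED
  event#11 t=19ms outcome=S: state=CLOSED
  event#12 t=20ms outcome=S: state=CLOSED
  event#13 t=23ms outcome=S: state=CLOSED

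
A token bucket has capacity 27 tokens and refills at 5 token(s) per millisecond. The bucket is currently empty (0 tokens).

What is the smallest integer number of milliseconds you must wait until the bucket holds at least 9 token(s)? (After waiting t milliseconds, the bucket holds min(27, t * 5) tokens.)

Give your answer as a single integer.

Answer: 2

Derivation:
Need t * 5 >= 9, so t >= 9/5.
Smallest integer t = ceil(9/5) = 2.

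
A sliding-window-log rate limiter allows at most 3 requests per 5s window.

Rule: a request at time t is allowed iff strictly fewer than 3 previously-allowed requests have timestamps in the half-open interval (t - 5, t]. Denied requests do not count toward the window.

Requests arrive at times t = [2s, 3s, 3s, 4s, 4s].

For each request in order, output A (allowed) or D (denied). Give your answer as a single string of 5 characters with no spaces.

Tracking allowed requests in the window:
  req#1 t=2s: ALLOW
  req#2 t=3s: ALLOW
  req#3 t=3s: ALLOW
  req#4 t=4s: DENY
  req#5 t=4s: DENY

Answer: AAADD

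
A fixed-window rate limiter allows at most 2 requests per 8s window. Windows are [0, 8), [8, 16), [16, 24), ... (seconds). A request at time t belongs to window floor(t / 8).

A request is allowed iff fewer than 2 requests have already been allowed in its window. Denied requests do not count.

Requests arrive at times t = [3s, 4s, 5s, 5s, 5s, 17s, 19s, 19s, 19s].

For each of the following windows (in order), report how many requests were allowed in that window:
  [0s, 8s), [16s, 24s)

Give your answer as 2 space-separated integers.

Answer: 2 2

Derivation:
Processing requests:
  req#1 t=3s (window 0): ALLOW
  req#2 t=4s (window 0): ALLOW
  req#3 t=5s (window 0): DENY
  req#4 t=5s (window 0): DENY
  req#5 t=5s (window 0): DENY
  req#6 t=17s (window 2): ALLOW
  req#7 t=19s (window 2): ALLOW
  req#8 t=19s (window 2): DENY
  req#9 t=19s (window 2): DENY

Allowed counts by window: 2 2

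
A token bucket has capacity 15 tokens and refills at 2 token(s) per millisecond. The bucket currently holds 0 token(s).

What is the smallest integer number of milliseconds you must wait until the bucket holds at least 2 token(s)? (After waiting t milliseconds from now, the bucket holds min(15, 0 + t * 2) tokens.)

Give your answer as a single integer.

Answer: 1

Derivation:
Need 0 + t * 2 >= 2, so t >= 2/2.
Smallest integer t = ceil(2/2) = 1.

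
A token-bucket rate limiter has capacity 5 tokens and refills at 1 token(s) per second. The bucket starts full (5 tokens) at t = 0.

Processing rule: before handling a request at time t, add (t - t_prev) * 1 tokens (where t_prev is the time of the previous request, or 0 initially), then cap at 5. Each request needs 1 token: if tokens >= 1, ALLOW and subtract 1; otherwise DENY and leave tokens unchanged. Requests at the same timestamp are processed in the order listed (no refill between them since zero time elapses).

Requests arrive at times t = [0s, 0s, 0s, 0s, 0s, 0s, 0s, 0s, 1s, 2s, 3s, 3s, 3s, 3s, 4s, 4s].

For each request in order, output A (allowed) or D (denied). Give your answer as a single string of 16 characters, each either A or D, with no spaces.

Answer: AAAAADDDAAADDDAD

Derivation:
Simulating step by step:
  req#1 t=0s: ALLOW
  req#2 t=0s: ALLOW
  req#3 t=0s: ALLOW
  req#4 t=0s: ALLOW
  req#5 t=0s: ALLOW
  req#6 t=0s: DENY
  req#7 t=0s: DENY
  req#8 t=0s: DENY
  req#9 t=1s: ALLOW
  req#10 t=2s: ALLOW
  req#11 t=3s: ALLOW
  req#12 t=3s: DENY
  req#13 t=3s: DENY
  req#14 t=3s: DENY
  req#15 t=4s: ALLOW
  req#16 t=4s: DENY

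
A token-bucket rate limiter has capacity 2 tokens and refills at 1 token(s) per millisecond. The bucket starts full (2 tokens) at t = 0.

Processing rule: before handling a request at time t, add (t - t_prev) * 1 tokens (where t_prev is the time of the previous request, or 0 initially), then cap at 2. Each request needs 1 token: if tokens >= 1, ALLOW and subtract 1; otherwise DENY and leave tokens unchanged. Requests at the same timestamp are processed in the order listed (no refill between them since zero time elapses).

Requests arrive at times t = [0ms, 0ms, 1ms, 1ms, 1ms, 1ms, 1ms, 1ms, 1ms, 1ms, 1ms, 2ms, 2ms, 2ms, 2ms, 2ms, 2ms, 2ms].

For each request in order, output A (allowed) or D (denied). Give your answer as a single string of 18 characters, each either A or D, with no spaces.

Answer: AAADDDDDDDDADDDDDD

Derivation:
Simulating step by step:
  req#1 t=0ms: ALLOW
  req#2 t=0ms: ALLOW
  req#3 t=1ms: ALLOW
  req#4 t=1ms: DENY
  req#5 t=1ms: DENY
  req#6 t=1ms: DENY
  req#7 t=1ms: DENY
  req#8 t=1ms: DENY
  req#9 t=1ms: DENY
  req#10 t=1ms: DENY
  req#11 t=1ms: DENY
  req#12 t=2ms: ALLOW
  req#13 t=2ms: DENY
  req#14 t=2ms: DENY
  req#15 t=2ms: DENY
  req#16 t=2ms: DENY
  req#17 t=2ms: DENY
  req#18 t=2ms: DENY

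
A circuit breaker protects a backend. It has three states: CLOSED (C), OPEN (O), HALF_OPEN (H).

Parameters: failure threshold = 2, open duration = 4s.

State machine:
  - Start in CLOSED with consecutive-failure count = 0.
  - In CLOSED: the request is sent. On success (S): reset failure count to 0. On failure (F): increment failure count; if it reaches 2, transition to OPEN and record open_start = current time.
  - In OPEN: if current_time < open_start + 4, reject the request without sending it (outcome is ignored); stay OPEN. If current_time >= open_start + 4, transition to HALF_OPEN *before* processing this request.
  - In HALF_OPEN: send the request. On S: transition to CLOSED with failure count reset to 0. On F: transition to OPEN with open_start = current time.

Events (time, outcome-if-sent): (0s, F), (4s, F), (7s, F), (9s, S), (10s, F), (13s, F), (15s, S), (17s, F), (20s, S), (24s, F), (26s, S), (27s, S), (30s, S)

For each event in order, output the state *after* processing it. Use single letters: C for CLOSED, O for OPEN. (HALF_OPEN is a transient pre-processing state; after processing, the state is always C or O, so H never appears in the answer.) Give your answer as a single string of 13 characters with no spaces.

Answer: COOCCOOOOOOOC

Derivation:
State after each event:
  event#1 t=0s outcome=F: state=CLOSED
  event#2 t=4s outcome=F: state=OPEN
  event#3 t=7s outcome=F: state=OPEN
  event#4 t=9s outcome=S: state=CLOSED
  event#5 t=10s outcome=F: state=CLOSED
  event#6 t=13s outcome=F: state=OPEN
  event#7 t=15s outcome=S: state=OPEN
  event#8 t=17s outcome=F: state=OPEN
  event#9 t=20s outcome=S: state=OPEN
  event#10 t=24s outcome=F: state=OPEN
  event#11 t=26s outcome=S: state=OPEN
  event#12 t=27s outcome=S: state=OPEN
  event#13 t=30s outcome=S: state=CLOSED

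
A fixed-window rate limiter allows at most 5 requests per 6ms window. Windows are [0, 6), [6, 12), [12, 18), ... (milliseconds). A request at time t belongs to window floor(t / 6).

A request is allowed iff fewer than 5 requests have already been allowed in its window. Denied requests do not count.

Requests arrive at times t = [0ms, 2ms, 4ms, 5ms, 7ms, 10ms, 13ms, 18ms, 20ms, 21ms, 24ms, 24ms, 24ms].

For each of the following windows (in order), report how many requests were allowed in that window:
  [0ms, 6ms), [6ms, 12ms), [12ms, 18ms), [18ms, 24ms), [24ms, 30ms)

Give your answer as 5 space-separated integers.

Processing requests:
  req#1 t=0ms (window 0): ALLOW
  req#2 t=2ms (window 0): ALLOW
  req#3 t=4ms (window 0): ALLOW
  req#4 t=5ms (window 0): ALLOW
  req#5 t=7ms (window 1): ALLOW
  req#6 t=10ms (window 1): ALLOW
  req#7 t=13ms (window 2): ALLOW
  req#8 t=18ms (window 3): ALLOW
  req#9 t=20ms (window 3): ALLOW
  req#10 t=21ms (window 3): ALLOW
  req#11 t=24ms (window 4): ALLOW
  req#12 t=24ms (window 4): ALLOW
  req#13 t=24ms (window 4): ALLOW

Allowed counts by window: 4 2 1 3 3

Answer: 4 2 1 3 3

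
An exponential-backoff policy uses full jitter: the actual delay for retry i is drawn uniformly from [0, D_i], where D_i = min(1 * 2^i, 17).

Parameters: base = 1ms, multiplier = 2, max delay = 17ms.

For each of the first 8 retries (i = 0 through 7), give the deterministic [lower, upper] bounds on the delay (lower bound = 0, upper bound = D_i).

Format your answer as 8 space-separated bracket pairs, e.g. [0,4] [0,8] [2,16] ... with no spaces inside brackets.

Computing bounds per retry:
  i=0: D_i=min(1*2^0,17)=1, bounds=[0,1]
  i=1: D_i=min(1*2^1,17)=2, bounds=[0,2]
  i=2: D_i=min(1*2^2,17)=4, bounds=[0,4]
  i=3: D_i=min(1*2^3,17)=8, bounds=[0,8]
  i=4: D_i=min(1*2^4,17)=16, bounds=[0,16]
  i=5: D_i=min(1*2^5,17)=17, bounds=[0,17]
  i=6: D_i=min(1*2^6,17)=17, bounds=[0,17]
  i=7: D_i=min(1*2^7,17)=17, bounds=[0,17]

Answer: [0,1] [0,2] [0,4] [0,8] [0,16] [0,17] [0,17] [0,17]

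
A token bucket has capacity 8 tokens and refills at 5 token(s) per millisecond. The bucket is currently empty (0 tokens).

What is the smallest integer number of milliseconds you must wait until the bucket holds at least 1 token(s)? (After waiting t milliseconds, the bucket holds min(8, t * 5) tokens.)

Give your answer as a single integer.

Need t * 5 >= 1, so t >= 1/5.
Smallest integer t = ceil(1/5) = 1.

Answer: 1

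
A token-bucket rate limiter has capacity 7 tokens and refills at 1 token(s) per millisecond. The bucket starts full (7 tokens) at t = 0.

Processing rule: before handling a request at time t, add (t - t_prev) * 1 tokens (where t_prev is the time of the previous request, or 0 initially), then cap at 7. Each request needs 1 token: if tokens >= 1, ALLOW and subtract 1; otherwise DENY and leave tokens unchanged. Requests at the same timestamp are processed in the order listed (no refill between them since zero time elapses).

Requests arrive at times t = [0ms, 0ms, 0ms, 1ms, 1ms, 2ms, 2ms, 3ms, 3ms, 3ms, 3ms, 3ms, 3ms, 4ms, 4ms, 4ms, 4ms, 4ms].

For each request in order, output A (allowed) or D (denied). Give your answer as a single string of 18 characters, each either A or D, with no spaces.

Simulating step by step:
  req#1 t=0ms: ALLOW
  req#2 t=0ms: ALLOW
  req#3 t=0ms: ALLOW
  req#4 t=1ms: ALLOW
  req#5 t=1ms: ALLOW
  req#6 t=2ms: ALLOW
  req#7 t=2ms: ALLOW
  req#8 t=3ms: ALLOW
  req#9 t=3ms: ALLOW
  req#10 t=3ms: ALLOW
  req#11 t=3ms: DENY
  req#12 t=3ms: DENY
  req#13 t=3ms: DENY
  req#14 t=4ms: ALLOW
  req#15 t=4ms: DENY
  req#16 t=4ms: DENY
  req#17 t=4ms: DENY
  req#18 t=4ms: DENY

Answer: AAAAAAAAAADDDADDDD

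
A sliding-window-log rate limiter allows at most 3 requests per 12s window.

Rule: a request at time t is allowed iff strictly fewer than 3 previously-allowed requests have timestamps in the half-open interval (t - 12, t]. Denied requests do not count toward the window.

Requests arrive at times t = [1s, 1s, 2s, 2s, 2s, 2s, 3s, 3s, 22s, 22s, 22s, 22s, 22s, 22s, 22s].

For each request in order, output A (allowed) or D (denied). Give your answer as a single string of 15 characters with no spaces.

Answer: AAADDDDDAAADDDD

Derivation:
Tracking allowed requests in the window:
  req#1 t=1s: ALLOW
  req#2 t=1s: ALLOW
  req#3 t=2s: ALLOW
  req#4 t=2s: DENY
  req#5 t=2s: DENY
  req#6 t=2s: DENY
  req#7 t=3s: DENY
  req#8 t=3s: DENY
  req#9 t=22s: ALLOW
  req#10 t=22s: ALLOW
  req#11 t=22s: ALLOW
  req#12 t=22s: DENY
  req#13 t=22s: DENY
  req#14 t=22s: DENY
  req#15 t=22s: DENY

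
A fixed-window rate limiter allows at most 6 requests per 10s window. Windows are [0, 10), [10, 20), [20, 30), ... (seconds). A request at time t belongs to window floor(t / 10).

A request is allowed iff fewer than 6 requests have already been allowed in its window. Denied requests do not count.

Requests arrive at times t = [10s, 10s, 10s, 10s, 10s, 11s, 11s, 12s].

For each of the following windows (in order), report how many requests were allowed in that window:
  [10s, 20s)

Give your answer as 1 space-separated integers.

Processing requests:
  req#1 t=10s (window 1): ALLOW
  req#2 t=10s (window 1): ALLOW
  req#3 t=10s (window 1): ALLOW
  req#4 t=10s (window 1): ALLOW
  req#5 t=10s (window 1): ALLOW
  req#6 t=11s (window 1): ALLOW
  req#7 t=11s (window 1): DENY
  req#8 t=12s (window 1): DENY

Allowed counts by window: 6

Answer: 6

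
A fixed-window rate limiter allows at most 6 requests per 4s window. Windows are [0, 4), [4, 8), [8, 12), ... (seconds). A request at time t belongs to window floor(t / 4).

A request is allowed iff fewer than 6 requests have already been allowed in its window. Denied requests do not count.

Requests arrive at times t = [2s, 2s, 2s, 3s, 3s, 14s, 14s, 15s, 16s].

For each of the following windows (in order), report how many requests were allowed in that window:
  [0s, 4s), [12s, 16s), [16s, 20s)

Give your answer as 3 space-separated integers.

Processing requests:
  req#1 t=2s (window 0): ALLOW
  req#2 t=2s (window 0): ALLOW
  req#3 t=2s (window 0): ALLOW
  req#4 t=3s (window 0): ALLOW
  req#5 t=3s (window 0): ALLOW
  req#6 t=14s (window 3): ALLOW
  req#7 t=14s (window 3): ALLOW
  req#8 t=15s (window 3): ALLOW
  req#9 t=16s (window 4): ALLOW

Allowed counts by window: 5 3 1

Answer: 5 3 1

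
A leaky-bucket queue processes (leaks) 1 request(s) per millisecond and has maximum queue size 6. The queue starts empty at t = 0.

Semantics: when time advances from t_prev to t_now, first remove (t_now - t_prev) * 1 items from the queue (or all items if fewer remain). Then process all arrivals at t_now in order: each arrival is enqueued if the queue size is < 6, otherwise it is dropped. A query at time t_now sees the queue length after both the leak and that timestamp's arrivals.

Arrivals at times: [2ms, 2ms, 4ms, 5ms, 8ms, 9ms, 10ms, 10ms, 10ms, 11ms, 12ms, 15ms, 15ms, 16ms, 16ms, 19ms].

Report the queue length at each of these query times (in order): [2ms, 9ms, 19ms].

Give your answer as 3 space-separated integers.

Queue lengths at query times:
  query t=2ms: backlog = 2
  query t=9ms: backlog = 1
  query t=19ms: backlog = 1

Answer: 2 1 1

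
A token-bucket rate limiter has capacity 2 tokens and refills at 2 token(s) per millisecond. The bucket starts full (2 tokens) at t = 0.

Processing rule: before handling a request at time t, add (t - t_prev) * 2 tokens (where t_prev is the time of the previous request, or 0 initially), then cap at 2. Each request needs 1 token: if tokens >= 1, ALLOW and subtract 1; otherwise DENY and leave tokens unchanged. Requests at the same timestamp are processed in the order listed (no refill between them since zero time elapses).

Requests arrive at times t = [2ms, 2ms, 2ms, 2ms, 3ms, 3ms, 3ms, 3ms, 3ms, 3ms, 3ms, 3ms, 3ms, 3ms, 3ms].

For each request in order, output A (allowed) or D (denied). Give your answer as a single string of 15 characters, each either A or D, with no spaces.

Simulating step by step:
  req#1 t=2ms: ALLOW
  req#2 t=2ms: ALLOW
  req#3 t=2ms: DENY
  req#4 t=2ms: DENY
  req#5 t=3ms: ALLOW
  req#6 t=3ms: ALLOW
  req#7 t=3ms: DENY
  req#8 t=3ms: DENY
  req#9 t=3ms: DENY
  req#10 t=3ms: DENY
  req#11 t=3ms: DENY
  req#12 t=3ms: DENY
  req#13 t=3ms: DENY
  req#14 t=3ms: DENY
  req#15 t=3ms: DENY

Answer: AADDAADDDDDDDDD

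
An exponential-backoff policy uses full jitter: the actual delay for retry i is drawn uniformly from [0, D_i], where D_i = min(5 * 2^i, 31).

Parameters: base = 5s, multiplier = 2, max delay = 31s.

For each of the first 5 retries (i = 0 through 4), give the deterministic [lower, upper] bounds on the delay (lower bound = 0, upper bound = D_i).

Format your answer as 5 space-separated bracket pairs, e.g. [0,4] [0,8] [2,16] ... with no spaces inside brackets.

Computing bounds per retry:
  i=0: D_i=min(5*2^0,31)=5, bounds=[0,5]
  i=1: D_i=min(5*2^1,31)=10, bounds=[0,10]
  i=2: D_i=min(5*2^2,31)=20, bounds=[0,20]
  i=3: D_i=min(5*2^3,31)=31, bounds=[0,31]
  i=4: D_i=min(5*2^4,31)=31, bounds=[0,31]

Answer: [0,5] [0,10] [0,20] [0,31] [0,31]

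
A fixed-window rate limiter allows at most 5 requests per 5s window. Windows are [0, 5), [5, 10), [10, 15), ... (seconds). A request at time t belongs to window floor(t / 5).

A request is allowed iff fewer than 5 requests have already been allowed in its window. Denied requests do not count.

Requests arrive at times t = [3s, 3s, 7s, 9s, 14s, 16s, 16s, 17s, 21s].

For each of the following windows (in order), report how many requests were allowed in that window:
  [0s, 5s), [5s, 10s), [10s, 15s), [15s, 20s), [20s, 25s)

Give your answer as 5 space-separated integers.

Answer: 2 2 1 3 1

Derivation:
Processing requests:
  req#1 t=3s (window 0): ALLOW
  req#2 t=3s (window 0): ALLOW
  req#3 t=7s (window 1): ALLOW
  req#4 t=9s (window 1): ALLOW
  req#5 t=14s (window 2): ALLOW
  req#6 t=16s (window 3): ALLOW
  req#7 t=16s (window 3): ALLOW
  req#8 t=17s (window 3): ALLOW
  req#9 t=21s (window 4): ALLOW

Allowed counts by window: 2 2 1 3 1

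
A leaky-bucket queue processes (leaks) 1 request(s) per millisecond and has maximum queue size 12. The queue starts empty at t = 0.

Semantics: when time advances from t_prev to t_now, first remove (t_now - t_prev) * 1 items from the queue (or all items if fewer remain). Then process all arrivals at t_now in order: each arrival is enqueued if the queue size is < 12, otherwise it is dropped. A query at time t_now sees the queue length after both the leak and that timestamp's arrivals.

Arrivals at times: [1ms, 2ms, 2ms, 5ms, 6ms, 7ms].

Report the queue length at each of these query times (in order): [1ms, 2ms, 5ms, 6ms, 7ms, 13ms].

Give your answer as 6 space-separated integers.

Answer: 1 2 1 1 1 0

Derivation:
Queue lengths at query times:
  query t=1ms: backlog = 1
  query t=2ms: backlog = 2
  query t=5ms: backlog = 1
  query t=6ms: backlog = 1
  query t=7ms: backlog = 1
  query t=13ms: backlog = 0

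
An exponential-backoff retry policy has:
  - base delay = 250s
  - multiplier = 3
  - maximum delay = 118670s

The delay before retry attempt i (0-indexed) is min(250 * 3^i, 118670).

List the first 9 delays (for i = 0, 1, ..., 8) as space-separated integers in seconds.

Answer: 250 750 2250 6750 20250 60750 118670 118670 118670

Derivation:
Computing each delay:
  i=0: min(250*3^0, 118670) = 250
  i=1: min(250*3^1, 118670) = 750
  i=2: min(250*3^2, 118670) = 2250
  i=3: min(250*3^3, 118670) = 6750
  i=4: min(250*3^4, 118670) = 20250
  i=5: min(250*3^5, 118670) = 60750
  i=6: min(250*3^6, 118670) = 118670
  i=7: min(250*3^7, 118670) = 118670
  i=8: min(250*3^8, 118670) = 118670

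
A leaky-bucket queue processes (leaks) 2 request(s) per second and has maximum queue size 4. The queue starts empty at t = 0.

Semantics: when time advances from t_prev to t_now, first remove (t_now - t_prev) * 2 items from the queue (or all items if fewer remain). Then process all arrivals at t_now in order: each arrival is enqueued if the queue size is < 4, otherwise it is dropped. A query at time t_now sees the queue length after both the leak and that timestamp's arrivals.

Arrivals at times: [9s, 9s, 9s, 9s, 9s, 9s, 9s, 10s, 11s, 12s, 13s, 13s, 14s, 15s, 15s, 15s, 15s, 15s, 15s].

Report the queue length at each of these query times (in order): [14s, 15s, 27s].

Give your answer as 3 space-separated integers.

Queue lengths at query times:
  query t=14s: backlog = 1
  query t=15s: backlog = 4
  query t=27s: backlog = 0

Answer: 1 4 0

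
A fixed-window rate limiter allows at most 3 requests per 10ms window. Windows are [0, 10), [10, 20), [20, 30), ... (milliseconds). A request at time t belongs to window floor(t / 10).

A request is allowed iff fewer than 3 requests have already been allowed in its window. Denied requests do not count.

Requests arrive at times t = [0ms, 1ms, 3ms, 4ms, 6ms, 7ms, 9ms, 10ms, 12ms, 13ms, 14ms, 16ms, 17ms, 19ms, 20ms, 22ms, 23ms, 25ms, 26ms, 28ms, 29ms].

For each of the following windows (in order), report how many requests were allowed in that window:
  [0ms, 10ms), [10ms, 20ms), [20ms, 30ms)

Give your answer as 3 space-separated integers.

Answer: 3 3 3

Derivation:
Processing requests:
  req#1 t=0ms (window 0): ALLOW
  req#2 t=1ms (window 0): ALLOW
  req#3 t=3ms (window 0): ALLOW
  req#4 t=4ms (window 0): DENY
  req#5 t=6ms (window 0): DENY
  req#6 t=7ms (window 0): DENY
  req#7 t=9ms (window 0): DENY
  req#8 t=10ms (window 1): ALLOW
  req#9 t=12ms (window 1): ALLOW
  req#10 t=13ms (window 1): ALLOW
  req#11 t=14ms (window 1): DENY
  req#12 t=16ms (window 1): DENY
  req#13 t=17ms (window 1): DENY
  req#14 t=19ms (window 1): DENY
  req#15 t=20ms (window 2): ALLOW
  req#16 t=22ms (window 2): ALLOW
  req#17 t=23ms (window 2): ALLOW
  req#18 t=25ms (window 2): DENY
  req#19 t=26ms (window 2): DENY
  req#20 t=28ms (window 2): DENY
  req#21 t=29ms (window 2): DENY

Allowed counts by window: 3 3 3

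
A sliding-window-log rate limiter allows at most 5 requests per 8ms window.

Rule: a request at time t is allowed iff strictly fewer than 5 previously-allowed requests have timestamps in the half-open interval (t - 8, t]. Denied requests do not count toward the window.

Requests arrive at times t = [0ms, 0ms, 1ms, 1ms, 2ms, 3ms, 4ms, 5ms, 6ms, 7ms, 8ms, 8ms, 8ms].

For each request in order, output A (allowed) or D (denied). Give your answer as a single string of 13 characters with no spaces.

Answer: AAAAADDDDDAAD

Derivation:
Tracking allowed requests in the window:
  req#1 t=0ms: ALLOW
  req#2 t=0ms: ALLOW
  req#3 t=1ms: ALLOW
  req#4 t=1ms: ALLOW
  req#5 t=2ms: ALLOW
  req#6 t=3ms: DENY
  req#7 t=4ms: DENY
  req#8 t=5ms: DENY
  req#9 t=6ms: DENY
  req#10 t=7ms: DENY
  req#11 t=8ms: ALLOW
  req#12 t=8ms: ALLOW
  req#13 t=8ms: DENY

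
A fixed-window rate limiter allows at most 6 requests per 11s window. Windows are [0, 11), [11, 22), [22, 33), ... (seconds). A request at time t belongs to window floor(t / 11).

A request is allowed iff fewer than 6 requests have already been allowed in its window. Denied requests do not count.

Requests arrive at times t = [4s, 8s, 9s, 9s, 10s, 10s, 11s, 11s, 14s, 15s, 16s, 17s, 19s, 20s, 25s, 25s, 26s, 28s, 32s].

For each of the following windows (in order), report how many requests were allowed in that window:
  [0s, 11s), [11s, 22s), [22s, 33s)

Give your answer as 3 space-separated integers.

Processing requests:
  req#1 t=4s (window 0): ALLOW
  req#2 t=8s (window 0): ALLOW
  req#3 t=9s (window 0): ALLOW
  req#4 t=9s (window 0): ALLOW
  req#5 t=10s (window 0): ALLOW
  req#6 t=10s (window 0): ALLOW
  req#7 t=11s (window 1): ALLOW
  req#8 t=11s (window 1): ALLOW
  req#9 t=14s (window 1): ALLOW
  req#10 t=15s (window 1): ALLOW
  req#11 t=16s (window 1): ALLOW
  req#12 t=17s (window 1): ALLOW
  req#13 t=19s (window 1): DENY
  req#14 t=20s (window 1): DENY
  req#15 t=25s (window 2): ALLOW
  req#16 t=25s (window 2): ALLOW
  req#17 t=26s (window 2): ALLOW
  req#18 t=28s (window 2): ALLOW
  req#19 t=32s (window 2): ALLOW

Allowed counts by window: 6 6 5

Answer: 6 6 5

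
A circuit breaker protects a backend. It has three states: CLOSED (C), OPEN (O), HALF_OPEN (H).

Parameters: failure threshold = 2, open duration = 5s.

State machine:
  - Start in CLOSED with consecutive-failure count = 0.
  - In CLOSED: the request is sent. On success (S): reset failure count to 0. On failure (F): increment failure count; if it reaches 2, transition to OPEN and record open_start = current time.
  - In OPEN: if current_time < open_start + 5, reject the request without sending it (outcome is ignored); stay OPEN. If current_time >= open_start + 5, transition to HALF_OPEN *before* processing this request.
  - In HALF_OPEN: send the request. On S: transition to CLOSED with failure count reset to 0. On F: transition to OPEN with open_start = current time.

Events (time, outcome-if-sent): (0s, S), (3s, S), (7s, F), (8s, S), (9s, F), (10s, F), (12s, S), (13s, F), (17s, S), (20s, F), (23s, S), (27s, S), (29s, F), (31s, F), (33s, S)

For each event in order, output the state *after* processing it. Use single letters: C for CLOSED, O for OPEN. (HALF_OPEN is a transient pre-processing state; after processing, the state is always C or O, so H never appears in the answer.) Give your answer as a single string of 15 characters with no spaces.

State after each event:
  event#1 t=0s outcome=S: state=CLOSED
  event#2 t=3s outcome=S: state=CLOSED
  event#3 t=7s outcome=F: state=CLOSED
  event#4 t=8s outcome=S: state=CLOSED
  event#5 t=9s outcome=F: state=CLOSED
  event#6 t=10s outcome=F: state=OPEN
  event#7 t=12s outcome=S: state=OPEN
  event#8 t=13s outcome=F: state=OPEN
  event#9 t=17s outcome=S: state=CLOSED
  event#10 t=20s outcome=F: state=CLOSED
  event#11 t=23s outcome=S: state=CLOSED
  event#12 t=27s outcome=S: state=CLOSED
  event#13 t=29s outcome=F: state=CLOSED
  event#14 t=31s outcome=F: state=OPEN
  event#15 t=33s outcome=S: state=OPEN

Answer: CCCCCOOOCCCCCOO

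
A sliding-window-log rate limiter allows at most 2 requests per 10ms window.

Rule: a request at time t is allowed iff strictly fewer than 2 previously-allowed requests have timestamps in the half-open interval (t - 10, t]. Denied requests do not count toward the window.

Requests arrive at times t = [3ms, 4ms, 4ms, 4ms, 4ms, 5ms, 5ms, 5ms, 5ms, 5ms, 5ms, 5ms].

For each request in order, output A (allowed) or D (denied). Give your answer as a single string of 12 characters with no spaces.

Answer: AADDDDDDDDDD

Derivation:
Tracking allowed requests in the window:
  req#1 t=3ms: ALLOW
  req#2 t=4ms: ALLOW
  req#3 t=4ms: DENY
  req#4 t=4ms: DENY
  req#5 t=4ms: DENY
  req#6 t=5ms: DENY
  req#7 t=5ms: DENY
  req#8 t=5ms: DENY
  req#9 t=5ms: DENY
  req#10 t=5ms: DENY
  req#11 t=5ms: DENY
  req#12 t=5ms: DENY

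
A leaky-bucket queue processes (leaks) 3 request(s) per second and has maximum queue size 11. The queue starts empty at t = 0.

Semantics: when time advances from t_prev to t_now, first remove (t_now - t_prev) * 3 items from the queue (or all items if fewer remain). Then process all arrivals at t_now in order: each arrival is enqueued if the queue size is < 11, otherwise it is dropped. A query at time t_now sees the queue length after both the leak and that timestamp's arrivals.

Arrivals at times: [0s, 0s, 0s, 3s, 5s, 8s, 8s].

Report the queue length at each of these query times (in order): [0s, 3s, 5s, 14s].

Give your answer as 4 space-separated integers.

Answer: 3 1 1 0

Derivation:
Queue lengths at query times:
  query t=0s: backlog = 3
  query t=3s: backlog = 1
  query t=5s: backlog = 1
  query t=14s: backlog = 0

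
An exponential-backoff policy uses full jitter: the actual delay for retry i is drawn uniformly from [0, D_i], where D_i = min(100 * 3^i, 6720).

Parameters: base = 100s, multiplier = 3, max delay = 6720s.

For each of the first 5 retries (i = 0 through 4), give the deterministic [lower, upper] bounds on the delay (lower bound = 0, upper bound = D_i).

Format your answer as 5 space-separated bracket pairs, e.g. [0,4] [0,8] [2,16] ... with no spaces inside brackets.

Answer: [0,100] [0,300] [0,900] [0,2700] [0,6720]

Derivation:
Computing bounds per retry:
  i=0: D_i=min(100*3^0,6720)=100, bounds=[0,100]
  i=1: D_i=min(100*3^1,6720)=300, bounds=[0,300]
  i=2: D_i=min(100*3^2,6720)=900, bounds=[0,900]
  i=3: D_i=min(100*3^3,6720)=2700, bounds=[0,2700]
  i=4: D_i=min(100*3^4,6720)=6720, bounds=[0,6720]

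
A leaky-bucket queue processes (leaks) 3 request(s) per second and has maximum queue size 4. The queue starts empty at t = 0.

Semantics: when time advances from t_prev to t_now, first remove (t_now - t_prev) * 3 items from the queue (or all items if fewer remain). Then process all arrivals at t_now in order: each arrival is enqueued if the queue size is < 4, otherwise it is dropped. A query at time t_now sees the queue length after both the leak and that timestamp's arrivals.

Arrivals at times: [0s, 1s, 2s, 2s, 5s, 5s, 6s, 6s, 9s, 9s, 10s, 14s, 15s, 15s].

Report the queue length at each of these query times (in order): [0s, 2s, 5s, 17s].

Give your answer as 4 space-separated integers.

Queue lengths at query times:
  query t=0s: backlog = 1
  query t=2s: backlog = 2
  query t=5s: backlog = 2
  query t=17s: backlog = 0

Answer: 1 2 2 0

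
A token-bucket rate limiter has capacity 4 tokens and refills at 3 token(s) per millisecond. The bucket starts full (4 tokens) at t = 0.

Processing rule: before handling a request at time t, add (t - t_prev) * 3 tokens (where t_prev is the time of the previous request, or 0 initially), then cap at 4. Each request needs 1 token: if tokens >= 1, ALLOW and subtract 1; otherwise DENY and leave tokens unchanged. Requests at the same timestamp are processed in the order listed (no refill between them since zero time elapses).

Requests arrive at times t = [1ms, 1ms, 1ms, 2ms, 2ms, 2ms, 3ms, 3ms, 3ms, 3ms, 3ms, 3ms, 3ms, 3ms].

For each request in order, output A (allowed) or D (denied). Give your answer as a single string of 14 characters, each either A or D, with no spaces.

Simulating step by step:
  req#1 t=1ms: ALLOW
  req#2 t=1ms: ALLOW
  req#3 t=1ms: ALLOW
  req#4 t=2ms: ALLOW
  req#5 t=2ms: ALLOW
  req#6 t=2ms: ALLOW
  req#7 t=3ms: ALLOW
  req#8 t=3ms: ALLOW
  req#9 t=3ms: ALLOW
  req#10 t=3ms: ALLOW
  req#11 t=3ms: DENY
  req#12 t=3ms: DENY
  req#13 t=3ms: DENY
  req#14 t=3ms: DENY

Answer: AAAAAAAAAADDDD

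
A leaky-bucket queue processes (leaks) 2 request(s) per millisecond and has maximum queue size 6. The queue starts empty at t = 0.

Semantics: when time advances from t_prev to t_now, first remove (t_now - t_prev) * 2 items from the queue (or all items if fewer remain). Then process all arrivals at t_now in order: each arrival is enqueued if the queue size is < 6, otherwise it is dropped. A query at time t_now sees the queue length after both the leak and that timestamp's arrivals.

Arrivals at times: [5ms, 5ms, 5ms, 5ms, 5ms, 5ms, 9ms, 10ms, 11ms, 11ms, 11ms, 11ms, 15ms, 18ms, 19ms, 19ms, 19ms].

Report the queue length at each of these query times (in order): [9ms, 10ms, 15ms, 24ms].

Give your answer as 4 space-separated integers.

Queue lengths at query times:
  query t=9ms: backlog = 1
  query t=10ms: backlog = 1
  query t=15ms: backlog = 1
  query t=24ms: backlog = 0

Answer: 1 1 1 0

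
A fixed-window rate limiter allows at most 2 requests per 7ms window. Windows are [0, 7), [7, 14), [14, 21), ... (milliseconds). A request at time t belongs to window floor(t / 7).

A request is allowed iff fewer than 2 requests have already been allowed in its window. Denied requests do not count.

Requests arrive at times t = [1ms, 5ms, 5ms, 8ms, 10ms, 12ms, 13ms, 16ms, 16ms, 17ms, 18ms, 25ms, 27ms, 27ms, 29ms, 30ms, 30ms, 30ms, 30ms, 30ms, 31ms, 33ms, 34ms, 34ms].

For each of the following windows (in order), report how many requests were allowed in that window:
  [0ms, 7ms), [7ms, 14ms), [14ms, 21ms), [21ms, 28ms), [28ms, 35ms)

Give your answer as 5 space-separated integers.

Processing requests:
  req#1 t=1ms (window 0): ALLOW
  req#2 t=5ms (window 0): ALLOW
  req#3 t=5ms (window 0): DENY
  req#4 t=8ms (window 1): ALLOW
  req#5 t=10ms (window 1): ALLOW
  req#6 t=12ms (window 1): DENY
  req#7 t=13ms (window 1): DENY
  req#8 t=16ms (window 2): ALLOW
  req#9 t=16ms (window 2): ALLOW
  req#10 t=17ms (window 2): DENY
  req#11 t=18ms (window 2): DENY
  req#12 t=25ms (window 3): ALLOW
  req#13 t=27ms (window 3): ALLOW
  req#14 t=27ms (window 3): DENY
  req#15 t=29ms (window 4): ALLOW
  req#16 t=30ms (window 4): ALLOW
  req#17 t=30ms (window 4): DENY
  req#18 t=30ms (window 4): DENY
  req#19 t=30ms (window 4): DENY
  req#20 t=30ms (window 4): DENY
  req#21 t=31ms (window 4): DENY
  req#22 t=33ms (window 4): DENY
  req#23 t=34ms (window 4): DENY
  req#24 t=34ms (window 4): DENY

Allowed counts by window: 2 2 2 2 2

Answer: 2 2 2 2 2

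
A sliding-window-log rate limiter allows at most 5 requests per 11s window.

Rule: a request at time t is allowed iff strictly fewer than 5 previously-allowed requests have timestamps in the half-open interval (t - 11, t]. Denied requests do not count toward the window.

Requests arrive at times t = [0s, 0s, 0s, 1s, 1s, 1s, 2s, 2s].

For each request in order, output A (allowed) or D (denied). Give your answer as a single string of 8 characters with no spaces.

Answer: AAAAADDD

Derivation:
Tracking allowed requests in the window:
  req#1 t=0s: ALLOW
  req#2 t=0s: ALLOW
  req#3 t=0s: ALLOW
  req#4 t=1s: ALLOW
  req#5 t=1s: ALLOW
  req#6 t=1s: DENY
  req#7 t=2s: DENY
  req#8 t=2s: DENY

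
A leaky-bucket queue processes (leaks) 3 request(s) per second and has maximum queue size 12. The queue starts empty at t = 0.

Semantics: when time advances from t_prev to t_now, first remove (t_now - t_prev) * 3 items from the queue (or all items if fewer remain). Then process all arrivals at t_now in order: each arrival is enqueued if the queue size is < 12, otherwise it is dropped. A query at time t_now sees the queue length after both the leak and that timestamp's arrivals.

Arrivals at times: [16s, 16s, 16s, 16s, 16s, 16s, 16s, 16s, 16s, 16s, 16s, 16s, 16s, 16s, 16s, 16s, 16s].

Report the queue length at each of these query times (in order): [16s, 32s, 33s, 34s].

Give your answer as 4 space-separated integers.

Answer: 12 0 0 0

Derivation:
Queue lengths at query times:
  query t=16s: backlog = 12
  query t=32s: backlog = 0
  query t=33s: backlog = 0
  query t=34s: backlog = 0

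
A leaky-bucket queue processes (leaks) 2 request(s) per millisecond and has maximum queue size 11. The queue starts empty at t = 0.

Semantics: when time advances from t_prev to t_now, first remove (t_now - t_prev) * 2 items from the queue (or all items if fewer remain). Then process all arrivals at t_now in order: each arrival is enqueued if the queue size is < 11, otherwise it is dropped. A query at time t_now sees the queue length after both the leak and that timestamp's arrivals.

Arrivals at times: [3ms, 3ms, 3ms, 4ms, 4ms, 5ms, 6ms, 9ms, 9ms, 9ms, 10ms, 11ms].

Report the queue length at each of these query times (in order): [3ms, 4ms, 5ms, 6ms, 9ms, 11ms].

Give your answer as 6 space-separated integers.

Answer: 3 3 2 1 3 1

Derivation:
Queue lengths at query times:
  query t=3ms: backlog = 3
  query t=4ms: backlog = 3
  query t=5ms: backlog = 2
  query t=6ms: backlog = 1
  query t=9ms: backlog = 3
  query t=11ms: backlog = 1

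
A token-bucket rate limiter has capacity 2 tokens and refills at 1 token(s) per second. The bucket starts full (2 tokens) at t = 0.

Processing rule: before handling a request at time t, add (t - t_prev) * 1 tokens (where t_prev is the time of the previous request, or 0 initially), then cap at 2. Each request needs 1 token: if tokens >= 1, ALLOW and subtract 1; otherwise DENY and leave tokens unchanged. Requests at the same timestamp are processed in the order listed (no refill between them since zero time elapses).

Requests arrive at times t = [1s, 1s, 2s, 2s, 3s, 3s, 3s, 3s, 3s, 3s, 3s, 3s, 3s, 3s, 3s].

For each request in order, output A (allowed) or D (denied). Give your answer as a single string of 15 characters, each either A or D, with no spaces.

Simulating step by step:
  req#1 t=1s: ALLOW
  req#2 t=1s: ALLOW
  req#3 t=2s: ALLOW
  req#4 t=2s: DENY
  req#5 t=3s: ALLOW
  req#6 t=3s: DENY
  req#7 t=3s: DENY
  req#8 t=3s: DENY
  req#9 t=3s: DENY
  req#10 t=3s: DENY
  req#11 t=3s: DENY
  req#12 t=3s: DENY
  req#13 t=3s: DENY
  req#14 t=3s: DENY
  req#15 t=3s: DENY

Answer: AAADADDDDDDDDDD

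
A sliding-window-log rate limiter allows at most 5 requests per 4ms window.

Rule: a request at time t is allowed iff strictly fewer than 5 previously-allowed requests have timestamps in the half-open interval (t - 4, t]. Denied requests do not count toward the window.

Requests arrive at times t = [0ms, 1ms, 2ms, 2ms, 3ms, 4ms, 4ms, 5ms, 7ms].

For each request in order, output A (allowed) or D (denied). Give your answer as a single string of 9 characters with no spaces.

Answer: AAAAAADAA

Derivation:
Tracking allowed requests in the window:
  req#1 t=0ms: ALLOW
  req#2 t=1ms: ALLOW
  req#3 t=2ms: ALLOW
  req#4 t=2ms: ALLOW
  req#5 t=3ms: ALLOW
  req#6 t=4ms: ALLOW
  req#7 t=4ms: DENY
  req#8 t=5ms: ALLOW
  req#9 t=7ms: ALLOW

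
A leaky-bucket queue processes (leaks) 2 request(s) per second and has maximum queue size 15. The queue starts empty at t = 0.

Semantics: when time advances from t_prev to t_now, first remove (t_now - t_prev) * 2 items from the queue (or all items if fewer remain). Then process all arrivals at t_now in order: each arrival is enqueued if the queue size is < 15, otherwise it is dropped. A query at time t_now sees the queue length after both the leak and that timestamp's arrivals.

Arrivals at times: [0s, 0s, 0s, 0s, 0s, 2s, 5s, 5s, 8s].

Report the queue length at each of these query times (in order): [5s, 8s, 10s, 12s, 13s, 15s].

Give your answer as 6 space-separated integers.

Answer: 2 1 0 0 0 0

Derivation:
Queue lengths at query times:
  query t=5s: backlog = 2
  query t=8s: backlog = 1
  query t=10s: backlog = 0
  query t=12s: backlog = 0
  query t=13s: backlog = 0
  query t=15s: backlog = 0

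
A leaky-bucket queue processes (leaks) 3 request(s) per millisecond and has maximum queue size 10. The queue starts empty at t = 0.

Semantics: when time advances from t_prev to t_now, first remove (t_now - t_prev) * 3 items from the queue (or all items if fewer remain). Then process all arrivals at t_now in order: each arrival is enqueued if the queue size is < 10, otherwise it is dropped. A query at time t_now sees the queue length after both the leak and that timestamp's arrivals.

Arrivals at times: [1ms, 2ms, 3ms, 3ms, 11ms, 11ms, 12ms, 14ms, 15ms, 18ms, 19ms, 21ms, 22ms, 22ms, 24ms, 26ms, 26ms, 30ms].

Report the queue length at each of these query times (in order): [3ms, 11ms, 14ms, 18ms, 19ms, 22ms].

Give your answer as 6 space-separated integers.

Answer: 2 2 1 1 1 2

Derivation:
Queue lengths at query times:
  query t=3ms: backlog = 2
  query t=11ms: backlog = 2
  query t=14ms: backlog = 1
  query t=18ms: backlog = 1
  query t=19ms: backlog = 1
  query t=22ms: backlog = 2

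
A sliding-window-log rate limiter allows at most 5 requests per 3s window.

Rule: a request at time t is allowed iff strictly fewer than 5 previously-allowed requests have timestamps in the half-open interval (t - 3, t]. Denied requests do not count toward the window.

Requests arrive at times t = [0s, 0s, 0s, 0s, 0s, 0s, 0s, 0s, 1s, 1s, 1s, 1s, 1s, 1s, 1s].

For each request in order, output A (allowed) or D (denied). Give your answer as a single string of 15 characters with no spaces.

Tracking allowed requests in the window:
  req#1 t=0s: ALLOW
  req#2 t=0s: ALLOW
  req#3 t=0s: ALLOW
  req#4 t=0s: ALLOW
  req#5 t=0s: ALLOW
  req#6 t=0s: DENY
  req#7 t=0s: DENY
  req#8 t=0s: DENY
  req#9 t=1s: DENY
  req#10 t=1s: DENY
  req#11 t=1s: DENY
  req#12 t=1s: DENY
  req#13 t=1s: DENY
  req#14 t=1s: DENY
  req#15 t=1s: DENY

Answer: AAAAADDDDDDDDDD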